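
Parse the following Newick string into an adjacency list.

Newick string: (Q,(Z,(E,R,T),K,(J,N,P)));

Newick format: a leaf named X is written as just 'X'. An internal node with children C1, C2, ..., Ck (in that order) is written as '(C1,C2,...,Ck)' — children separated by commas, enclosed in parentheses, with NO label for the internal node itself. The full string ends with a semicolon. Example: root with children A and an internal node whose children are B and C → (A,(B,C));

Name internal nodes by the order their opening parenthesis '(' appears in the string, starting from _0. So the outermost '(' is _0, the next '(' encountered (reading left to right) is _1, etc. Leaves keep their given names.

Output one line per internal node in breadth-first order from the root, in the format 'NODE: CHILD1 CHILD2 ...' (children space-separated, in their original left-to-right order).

Answer: _0: Q _1
_1: Z _2 K _3
_2: E R T
_3: J N P

Derivation:
Input: (Q,(Z,(E,R,T),K,(J,N,P)));
Scanning left-to-right, naming '(' by encounter order:
  pos 0: '(' -> open internal node _0 (depth 1)
  pos 3: '(' -> open internal node _1 (depth 2)
  pos 6: '(' -> open internal node _2 (depth 3)
  pos 12: ')' -> close internal node _2 (now at depth 2)
  pos 16: '(' -> open internal node _3 (depth 3)
  pos 22: ')' -> close internal node _3 (now at depth 2)
  pos 23: ')' -> close internal node _1 (now at depth 1)
  pos 24: ')' -> close internal node _0 (now at depth 0)
Total internal nodes: 4
BFS adjacency from root:
  _0: Q _1
  _1: Z _2 K _3
  _2: E R T
  _3: J N P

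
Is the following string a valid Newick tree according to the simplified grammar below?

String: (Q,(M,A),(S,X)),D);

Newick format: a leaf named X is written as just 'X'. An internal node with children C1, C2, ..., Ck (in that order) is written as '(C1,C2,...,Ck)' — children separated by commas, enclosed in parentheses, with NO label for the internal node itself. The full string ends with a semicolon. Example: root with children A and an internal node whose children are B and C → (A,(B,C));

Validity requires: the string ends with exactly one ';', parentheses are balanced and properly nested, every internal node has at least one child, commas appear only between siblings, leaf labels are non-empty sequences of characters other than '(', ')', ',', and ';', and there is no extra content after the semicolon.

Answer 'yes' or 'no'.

Answer: no

Derivation:
Input: (Q,(M,A),(S,X)),D);
Paren balance: 3 '(' vs 4 ')' MISMATCH
Ends with single ';': True
Full parse: FAILS (extra content after tree at pos 15)
Valid: False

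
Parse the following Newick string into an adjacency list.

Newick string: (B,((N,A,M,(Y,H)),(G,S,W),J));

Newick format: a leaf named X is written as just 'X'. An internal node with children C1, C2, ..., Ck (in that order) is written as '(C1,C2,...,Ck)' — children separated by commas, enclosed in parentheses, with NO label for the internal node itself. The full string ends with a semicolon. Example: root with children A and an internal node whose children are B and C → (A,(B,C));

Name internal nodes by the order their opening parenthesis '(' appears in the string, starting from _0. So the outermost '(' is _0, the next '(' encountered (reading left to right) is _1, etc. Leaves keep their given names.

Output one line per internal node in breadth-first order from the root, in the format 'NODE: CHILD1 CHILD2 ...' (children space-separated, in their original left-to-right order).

Answer: _0: B _1
_1: _2 _4 J
_2: N A M _3
_4: G S W
_3: Y H

Derivation:
Input: (B,((N,A,M,(Y,H)),(G,S,W),J));
Scanning left-to-right, naming '(' by encounter order:
  pos 0: '(' -> open internal node _0 (depth 1)
  pos 3: '(' -> open internal node _1 (depth 2)
  pos 4: '(' -> open internal node _2 (depth 3)
  pos 11: '(' -> open internal node _3 (depth 4)
  pos 15: ')' -> close internal node _3 (now at depth 3)
  pos 16: ')' -> close internal node _2 (now at depth 2)
  pos 18: '(' -> open internal node _4 (depth 3)
  pos 24: ')' -> close internal node _4 (now at depth 2)
  pos 27: ')' -> close internal node _1 (now at depth 1)
  pos 28: ')' -> close internal node _0 (now at depth 0)
Total internal nodes: 5
BFS adjacency from root:
  _0: B _1
  _1: _2 _4 J
  _2: N A M _3
  _4: G S W
  _3: Y H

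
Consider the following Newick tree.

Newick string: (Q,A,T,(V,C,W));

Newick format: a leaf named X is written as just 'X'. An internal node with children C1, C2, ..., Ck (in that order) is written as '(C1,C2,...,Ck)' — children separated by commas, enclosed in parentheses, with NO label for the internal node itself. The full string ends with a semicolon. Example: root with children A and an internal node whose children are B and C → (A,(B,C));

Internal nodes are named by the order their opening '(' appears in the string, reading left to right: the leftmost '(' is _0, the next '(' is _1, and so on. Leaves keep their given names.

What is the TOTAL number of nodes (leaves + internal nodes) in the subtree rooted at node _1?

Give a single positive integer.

Answer: 4

Derivation:
Newick: (Q,A,T,(V,C,W));
Locate _1: it is the '(' at position 7 (the 2nd '(' reading left to right).
Query: subtree rooted at _1
_1: subtree_size = 1 + 3
  V: subtree_size = 1 + 0
  C: subtree_size = 1 + 0
  W: subtree_size = 1 + 0
Total subtree size of _1: 4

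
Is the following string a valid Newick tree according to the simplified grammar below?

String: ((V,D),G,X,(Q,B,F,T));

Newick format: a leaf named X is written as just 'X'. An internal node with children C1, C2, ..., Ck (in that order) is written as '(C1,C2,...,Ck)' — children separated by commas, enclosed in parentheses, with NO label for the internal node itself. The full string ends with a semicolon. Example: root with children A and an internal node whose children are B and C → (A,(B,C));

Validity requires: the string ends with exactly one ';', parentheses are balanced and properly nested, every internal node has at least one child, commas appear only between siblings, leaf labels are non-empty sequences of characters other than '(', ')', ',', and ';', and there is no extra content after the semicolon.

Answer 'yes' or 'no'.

Input: ((V,D),G,X,(Q,B,F,T));
Paren balance: 3 '(' vs 3 ')' OK
Ends with single ';': True
Full parse: OK
Valid: True

Answer: yes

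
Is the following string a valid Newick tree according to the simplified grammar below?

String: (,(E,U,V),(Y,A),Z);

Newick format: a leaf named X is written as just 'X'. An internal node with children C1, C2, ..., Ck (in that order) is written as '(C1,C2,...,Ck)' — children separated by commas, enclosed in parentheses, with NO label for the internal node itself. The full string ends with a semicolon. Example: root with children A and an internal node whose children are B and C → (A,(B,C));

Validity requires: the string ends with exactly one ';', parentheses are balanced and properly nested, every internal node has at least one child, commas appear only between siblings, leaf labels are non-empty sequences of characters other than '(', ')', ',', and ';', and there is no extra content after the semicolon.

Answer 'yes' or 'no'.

Input: (,(E,U,V),(Y,A),Z);
Paren balance: 3 '(' vs 3 ')' OK
Ends with single ';': True
Full parse: FAILS (empty leaf label at pos 1)
Valid: False

Answer: no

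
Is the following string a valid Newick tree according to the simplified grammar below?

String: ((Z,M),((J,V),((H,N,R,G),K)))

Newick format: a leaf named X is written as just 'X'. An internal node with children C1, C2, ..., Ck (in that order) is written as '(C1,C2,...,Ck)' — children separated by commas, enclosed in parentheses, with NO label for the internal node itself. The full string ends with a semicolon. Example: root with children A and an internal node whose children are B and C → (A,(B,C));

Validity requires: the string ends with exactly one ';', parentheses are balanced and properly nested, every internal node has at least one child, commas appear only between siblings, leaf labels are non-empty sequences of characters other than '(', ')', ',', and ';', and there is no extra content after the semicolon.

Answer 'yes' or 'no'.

Answer: no

Derivation:
Input: ((Z,M),((J,V),((H,N,R,G),K)))
Paren balance: 6 '(' vs 6 ')' OK
Ends with single ';': False
Full parse: FAILS (must end with ;)
Valid: False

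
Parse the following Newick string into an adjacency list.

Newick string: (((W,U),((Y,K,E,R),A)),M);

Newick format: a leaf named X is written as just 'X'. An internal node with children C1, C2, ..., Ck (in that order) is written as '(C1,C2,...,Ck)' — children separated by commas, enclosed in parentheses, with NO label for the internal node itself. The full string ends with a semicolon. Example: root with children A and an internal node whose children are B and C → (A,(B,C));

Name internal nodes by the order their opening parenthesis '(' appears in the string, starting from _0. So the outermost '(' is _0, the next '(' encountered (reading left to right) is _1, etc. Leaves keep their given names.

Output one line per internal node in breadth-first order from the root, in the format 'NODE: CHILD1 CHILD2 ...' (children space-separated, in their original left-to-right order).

Answer: _0: _1 M
_1: _2 _3
_2: W U
_3: _4 A
_4: Y K E R

Derivation:
Input: (((W,U),((Y,K,E,R),A)),M);
Scanning left-to-right, naming '(' by encounter order:
  pos 0: '(' -> open internal node _0 (depth 1)
  pos 1: '(' -> open internal node _1 (depth 2)
  pos 2: '(' -> open internal node _2 (depth 3)
  pos 6: ')' -> close internal node _2 (now at depth 2)
  pos 8: '(' -> open internal node _3 (depth 3)
  pos 9: '(' -> open internal node _4 (depth 4)
  pos 17: ')' -> close internal node _4 (now at depth 3)
  pos 20: ')' -> close internal node _3 (now at depth 2)
  pos 21: ')' -> close internal node _1 (now at depth 1)
  pos 24: ')' -> close internal node _0 (now at depth 0)
Total internal nodes: 5
BFS adjacency from root:
  _0: _1 M
  _1: _2 _3
  _2: W U
  _3: _4 A
  _4: Y K E R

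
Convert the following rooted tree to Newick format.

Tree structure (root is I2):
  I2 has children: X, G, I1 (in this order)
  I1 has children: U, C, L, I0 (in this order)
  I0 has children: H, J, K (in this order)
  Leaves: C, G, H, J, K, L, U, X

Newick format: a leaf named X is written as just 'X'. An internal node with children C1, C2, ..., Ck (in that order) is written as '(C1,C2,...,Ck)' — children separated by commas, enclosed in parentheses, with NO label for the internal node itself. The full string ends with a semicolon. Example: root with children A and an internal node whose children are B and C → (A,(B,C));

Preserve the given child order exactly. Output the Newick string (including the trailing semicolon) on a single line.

Answer: (X,G,(U,C,L,(H,J,K)));

Derivation:
internal I2 with children ['X', 'G', 'I1']
  leaf 'X' → 'X'
  leaf 'G' → 'G'
  internal I1 with children ['U', 'C', 'L', 'I0']
    leaf 'U' → 'U'
    leaf 'C' → 'C'
    leaf 'L' → 'L'
    internal I0 with children ['H', 'J', 'K']
      leaf 'H' → 'H'
      leaf 'J' → 'J'
      leaf 'K' → 'K'
    → '(H,J,K)'
  → '(U,C,L,(H,J,K))'
→ '(X,G,(U,C,L,(H,J,K)))'
Final: (X,G,(U,C,L,(H,J,K)));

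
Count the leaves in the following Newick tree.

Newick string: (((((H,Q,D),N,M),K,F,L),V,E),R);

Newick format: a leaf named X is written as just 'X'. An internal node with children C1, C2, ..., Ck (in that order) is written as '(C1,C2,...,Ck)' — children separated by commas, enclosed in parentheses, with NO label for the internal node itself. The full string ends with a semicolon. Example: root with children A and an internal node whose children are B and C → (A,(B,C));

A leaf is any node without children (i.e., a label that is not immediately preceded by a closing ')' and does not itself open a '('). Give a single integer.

Answer: 11

Derivation:
Newick: (((((H,Q,D),N,M),K,F,L),V,E),R);
Scan left-to-right; a leaf is any maximal label run not followed by '(':
  pos 5: leaf 'H' → count = 1
  pos 7: leaf 'Q' → count = 2
  pos 9: leaf 'D' → count = 3
  pos 12: leaf 'N' → count = 4
  pos 14: leaf 'M' → count = 5
  pos 17: leaf 'K' → count = 6
  pos 19: leaf 'F' → count = 7
  pos 21: leaf 'L' → count = 8
  pos 24: leaf 'V' → count = 9
  pos 26: leaf 'E' → count = 10
  pos 29: leaf 'R' → count = 11
Total leaves: 11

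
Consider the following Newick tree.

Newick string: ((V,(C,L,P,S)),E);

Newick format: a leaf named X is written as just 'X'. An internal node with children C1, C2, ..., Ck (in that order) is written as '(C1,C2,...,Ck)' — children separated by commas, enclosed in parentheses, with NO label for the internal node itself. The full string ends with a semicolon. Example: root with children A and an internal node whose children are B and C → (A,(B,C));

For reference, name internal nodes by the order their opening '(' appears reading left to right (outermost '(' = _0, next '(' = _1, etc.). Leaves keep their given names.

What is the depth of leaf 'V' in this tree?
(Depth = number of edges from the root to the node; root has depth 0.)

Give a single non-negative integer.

Newick: ((V,(C,L,P,S)),E);
Naming internals by '(' encounter order: outermost '(' = _0, next = _1, ...
Query node: V
Path from root: _0 -> _1 -> V
Depth of V: 2 (number of edges from root)

Answer: 2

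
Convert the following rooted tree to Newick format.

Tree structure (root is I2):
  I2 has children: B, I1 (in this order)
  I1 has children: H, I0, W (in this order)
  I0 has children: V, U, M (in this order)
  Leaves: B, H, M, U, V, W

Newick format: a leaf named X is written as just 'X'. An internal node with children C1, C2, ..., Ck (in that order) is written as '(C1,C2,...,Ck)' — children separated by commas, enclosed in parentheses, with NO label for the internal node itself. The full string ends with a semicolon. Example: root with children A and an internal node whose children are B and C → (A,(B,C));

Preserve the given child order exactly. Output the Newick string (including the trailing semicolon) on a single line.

Answer: (B,(H,(V,U,M),W));

Derivation:
internal I2 with children ['B', 'I1']
  leaf 'B' → 'B'
  internal I1 with children ['H', 'I0', 'W']
    leaf 'H' → 'H'
    internal I0 with children ['V', 'U', 'M']
      leaf 'V' → 'V'
      leaf 'U' → 'U'
      leaf 'M' → 'M'
    → '(V,U,M)'
    leaf 'W' → 'W'
  → '(H,(V,U,M),W)'
→ '(B,(H,(V,U,M),W))'
Final: (B,(H,(V,U,M),W));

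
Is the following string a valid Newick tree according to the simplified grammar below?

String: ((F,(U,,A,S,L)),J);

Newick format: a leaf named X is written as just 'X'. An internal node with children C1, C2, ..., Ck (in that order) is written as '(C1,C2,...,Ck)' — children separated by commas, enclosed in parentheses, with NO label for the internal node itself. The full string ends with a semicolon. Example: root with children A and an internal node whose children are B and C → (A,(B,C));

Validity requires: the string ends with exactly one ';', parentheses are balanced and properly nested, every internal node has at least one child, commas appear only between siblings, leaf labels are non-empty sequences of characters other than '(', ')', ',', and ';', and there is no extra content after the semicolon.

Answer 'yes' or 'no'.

Answer: no

Derivation:
Input: ((F,(U,,A,S,L)),J);
Paren balance: 3 '(' vs 3 ')' OK
Ends with single ';': True
Full parse: FAILS (empty leaf label at pos 7)
Valid: False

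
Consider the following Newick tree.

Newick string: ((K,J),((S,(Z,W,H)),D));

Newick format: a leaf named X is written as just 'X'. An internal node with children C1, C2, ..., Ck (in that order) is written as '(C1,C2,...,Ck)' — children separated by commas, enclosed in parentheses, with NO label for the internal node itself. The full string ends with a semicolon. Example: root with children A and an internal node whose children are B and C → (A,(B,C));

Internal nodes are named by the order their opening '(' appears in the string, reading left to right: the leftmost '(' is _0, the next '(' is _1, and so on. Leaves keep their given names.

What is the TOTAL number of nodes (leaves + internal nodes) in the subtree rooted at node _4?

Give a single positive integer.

Answer: 4

Derivation:
Newick: ((K,J),((S,(Z,W,H)),D));
Locate _4: it is the '(' at position 11 (the 5th '(' reading left to right).
Query: subtree rooted at _4
_4: subtree_size = 1 + 3
  Z: subtree_size = 1 + 0
  W: subtree_size = 1 + 0
  H: subtree_size = 1 + 0
Total subtree size of _4: 4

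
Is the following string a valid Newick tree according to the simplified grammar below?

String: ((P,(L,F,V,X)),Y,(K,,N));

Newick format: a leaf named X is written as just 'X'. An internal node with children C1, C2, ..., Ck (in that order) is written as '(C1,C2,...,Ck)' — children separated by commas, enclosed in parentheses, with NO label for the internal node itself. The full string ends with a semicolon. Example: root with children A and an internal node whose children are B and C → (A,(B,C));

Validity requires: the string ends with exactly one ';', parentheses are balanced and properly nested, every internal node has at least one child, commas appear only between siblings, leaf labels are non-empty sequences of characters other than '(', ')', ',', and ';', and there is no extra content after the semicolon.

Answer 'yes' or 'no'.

Input: ((P,(L,F,V,X)),Y,(K,,N));
Paren balance: 4 '(' vs 4 ')' OK
Ends with single ';': True
Full parse: FAILS (empty leaf label at pos 20)
Valid: False

Answer: no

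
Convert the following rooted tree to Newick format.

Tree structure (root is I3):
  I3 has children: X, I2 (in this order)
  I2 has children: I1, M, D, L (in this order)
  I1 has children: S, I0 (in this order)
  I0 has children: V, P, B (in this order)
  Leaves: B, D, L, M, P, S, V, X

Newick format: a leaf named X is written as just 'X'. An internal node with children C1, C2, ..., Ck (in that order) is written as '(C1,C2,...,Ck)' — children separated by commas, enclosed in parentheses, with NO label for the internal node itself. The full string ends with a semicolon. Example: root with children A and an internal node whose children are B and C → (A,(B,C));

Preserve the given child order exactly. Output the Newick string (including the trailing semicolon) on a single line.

internal I3 with children ['X', 'I2']
  leaf 'X' → 'X'
  internal I2 with children ['I1', 'M', 'D', 'L']
    internal I1 with children ['S', 'I0']
      leaf 'S' → 'S'
      internal I0 with children ['V', 'P', 'B']
        leaf 'V' → 'V'
        leaf 'P' → 'P'
        leaf 'B' → 'B'
      → '(V,P,B)'
    → '(S,(V,P,B))'
    leaf 'M' → 'M'
    leaf 'D' → 'D'
    leaf 'L' → 'L'
  → '((S,(V,P,B)),M,D,L)'
→ '(X,((S,(V,P,B)),M,D,L))'
Final: (X,((S,(V,P,B)),M,D,L));

Answer: (X,((S,(V,P,B)),M,D,L));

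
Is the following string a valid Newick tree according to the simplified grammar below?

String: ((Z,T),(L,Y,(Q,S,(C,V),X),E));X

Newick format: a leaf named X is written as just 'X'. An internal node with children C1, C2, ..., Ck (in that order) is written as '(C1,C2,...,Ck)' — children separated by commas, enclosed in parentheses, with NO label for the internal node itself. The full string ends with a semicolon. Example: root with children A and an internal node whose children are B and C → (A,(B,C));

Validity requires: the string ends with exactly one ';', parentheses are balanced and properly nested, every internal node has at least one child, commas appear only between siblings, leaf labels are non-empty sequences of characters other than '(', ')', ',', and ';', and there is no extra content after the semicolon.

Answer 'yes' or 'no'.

Answer: no

Derivation:
Input: ((Z,T),(L,Y,(Q,S,(C,V),X),E));X
Paren balance: 5 '(' vs 5 ')' OK
Ends with single ';': False
Full parse: FAILS (must end with ;)
Valid: False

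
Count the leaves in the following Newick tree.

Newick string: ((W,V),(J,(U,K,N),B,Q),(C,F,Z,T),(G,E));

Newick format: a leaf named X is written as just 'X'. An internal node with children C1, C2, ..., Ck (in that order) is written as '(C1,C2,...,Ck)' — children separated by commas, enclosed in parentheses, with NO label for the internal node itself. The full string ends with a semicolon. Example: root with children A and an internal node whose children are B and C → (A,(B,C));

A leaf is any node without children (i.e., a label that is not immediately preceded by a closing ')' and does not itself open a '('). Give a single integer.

Newick: ((W,V),(J,(U,K,N),B,Q),(C,F,Z,T),(G,E));
Scan left-to-right; a leaf is any maximal label run not followed by '(':
  pos 2: leaf 'W' → count = 1
  pos 4: leaf 'V' → count = 2
  pos 8: leaf 'J' → count = 3
  pos 11: leaf 'U' → count = 4
  pos 13: leaf 'K' → count = 5
  pos 15: leaf 'N' → count = 6
  pos 18: leaf 'B' → count = 7
  pos 20: leaf 'Q' → count = 8
  pos 24: leaf 'C' → count = 9
  pos 26: leaf 'F' → count = 10
  pos 28: leaf 'Z' → count = 11
  pos 30: leaf 'T' → count = 12
  pos 34: leaf 'G' → count = 13
  pos 36: leaf 'E' → count = 14
Total leaves: 14

Answer: 14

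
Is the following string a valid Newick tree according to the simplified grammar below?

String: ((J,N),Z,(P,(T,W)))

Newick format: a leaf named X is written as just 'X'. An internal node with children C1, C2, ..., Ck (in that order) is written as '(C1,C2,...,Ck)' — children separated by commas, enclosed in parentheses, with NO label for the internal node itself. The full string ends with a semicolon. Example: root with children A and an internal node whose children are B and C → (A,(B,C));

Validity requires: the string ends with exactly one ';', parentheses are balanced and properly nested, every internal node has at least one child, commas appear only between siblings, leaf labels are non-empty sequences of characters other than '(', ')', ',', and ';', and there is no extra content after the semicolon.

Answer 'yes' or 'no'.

Answer: no

Derivation:
Input: ((J,N),Z,(P,(T,W)))
Paren balance: 4 '(' vs 4 ')' OK
Ends with single ';': False
Full parse: FAILS (must end with ;)
Valid: False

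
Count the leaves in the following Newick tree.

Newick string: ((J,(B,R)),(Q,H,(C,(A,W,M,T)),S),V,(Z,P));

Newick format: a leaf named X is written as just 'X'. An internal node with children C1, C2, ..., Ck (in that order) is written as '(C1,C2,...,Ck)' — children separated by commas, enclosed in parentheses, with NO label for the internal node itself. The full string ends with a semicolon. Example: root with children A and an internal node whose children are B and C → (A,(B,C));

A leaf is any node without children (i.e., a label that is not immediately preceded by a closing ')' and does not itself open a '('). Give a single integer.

Answer: 14

Derivation:
Newick: ((J,(B,R)),(Q,H,(C,(A,W,M,T)),S),V,(Z,P));
Scan left-to-right; a leaf is any maximal label run not followed by '(':
  pos 2: leaf 'J' → count = 1
  pos 5: leaf 'B' → count = 2
  pos 7: leaf 'R' → count = 3
  pos 12: leaf 'Q' → count = 4
  pos 14: leaf 'H' → count = 5
  pos 17: leaf 'C' → count = 6
  pos 20: leaf 'A' → count = 7
  pos 22: leaf 'W' → count = 8
  pos 24: leaf 'M' → count = 9
  pos 26: leaf 'T' → count = 10
  pos 30: leaf 'S' → count = 11
  pos 33: leaf 'V' → count = 12
  pos 36: leaf 'Z' → count = 13
  pos 38: leaf 'P' → count = 14
Total leaves: 14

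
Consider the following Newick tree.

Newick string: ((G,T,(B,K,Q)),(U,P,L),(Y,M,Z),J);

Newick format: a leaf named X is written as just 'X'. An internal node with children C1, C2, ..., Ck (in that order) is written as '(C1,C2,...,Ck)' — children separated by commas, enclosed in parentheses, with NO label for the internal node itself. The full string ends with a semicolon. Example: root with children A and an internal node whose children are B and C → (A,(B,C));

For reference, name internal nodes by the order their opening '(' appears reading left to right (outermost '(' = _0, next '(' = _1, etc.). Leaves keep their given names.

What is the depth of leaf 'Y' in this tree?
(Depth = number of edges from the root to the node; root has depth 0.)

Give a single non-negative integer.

Newick: ((G,T,(B,K,Q)),(U,P,L),(Y,M,Z),J);
Naming internals by '(' encounter order: outermost '(' = _0, next = _1, ...
Query node: Y
Path from root: _0 -> _4 -> Y
Depth of Y: 2 (number of edges from root)

Answer: 2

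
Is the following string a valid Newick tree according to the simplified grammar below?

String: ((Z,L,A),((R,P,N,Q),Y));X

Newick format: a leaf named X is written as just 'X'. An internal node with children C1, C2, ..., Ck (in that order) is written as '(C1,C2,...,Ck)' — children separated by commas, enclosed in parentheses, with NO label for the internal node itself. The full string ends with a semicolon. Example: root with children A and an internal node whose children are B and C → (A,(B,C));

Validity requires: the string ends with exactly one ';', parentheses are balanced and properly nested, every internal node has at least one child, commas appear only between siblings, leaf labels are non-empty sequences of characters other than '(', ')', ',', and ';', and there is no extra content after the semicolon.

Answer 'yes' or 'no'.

Answer: no

Derivation:
Input: ((Z,L,A),((R,P,N,Q),Y));X
Paren balance: 4 '(' vs 4 ')' OK
Ends with single ';': False
Full parse: FAILS (must end with ;)
Valid: False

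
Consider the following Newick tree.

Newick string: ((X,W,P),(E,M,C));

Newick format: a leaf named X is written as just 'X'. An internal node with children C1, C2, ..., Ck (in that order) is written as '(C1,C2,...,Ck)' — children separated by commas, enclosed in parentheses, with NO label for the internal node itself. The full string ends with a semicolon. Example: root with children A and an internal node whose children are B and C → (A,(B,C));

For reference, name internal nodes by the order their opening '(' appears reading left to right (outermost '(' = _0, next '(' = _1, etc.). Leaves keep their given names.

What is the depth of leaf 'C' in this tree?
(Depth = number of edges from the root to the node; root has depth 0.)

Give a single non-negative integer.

Newick: ((X,W,P),(E,M,C));
Naming internals by '(' encounter order: outermost '(' = _0, next = _1, ...
Query node: C
Path from root: _0 -> _2 -> C
Depth of C: 2 (number of edges from root)

Answer: 2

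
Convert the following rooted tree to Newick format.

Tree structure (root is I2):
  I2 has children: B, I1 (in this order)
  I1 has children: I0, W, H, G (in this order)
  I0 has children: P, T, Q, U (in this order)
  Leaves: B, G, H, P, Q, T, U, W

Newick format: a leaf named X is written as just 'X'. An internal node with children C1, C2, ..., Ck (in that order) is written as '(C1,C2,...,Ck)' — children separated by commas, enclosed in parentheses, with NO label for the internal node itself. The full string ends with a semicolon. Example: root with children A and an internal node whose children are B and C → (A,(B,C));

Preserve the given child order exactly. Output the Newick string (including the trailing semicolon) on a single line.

Answer: (B,((P,T,Q,U),W,H,G));

Derivation:
internal I2 with children ['B', 'I1']
  leaf 'B' → 'B'
  internal I1 with children ['I0', 'W', 'H', 'G']
    internal I0 with children ['P', 'T', 'Q', 'U']
      leaf 'P' → 'P'
      leaf 'T' → 'T'
      leaf 'Q' → 'Q'
      leaf 'U' → 'U'
    → '(P,T,Q,U)'
    leaf 'W' → 'W'
    leaf 'H' → 'H'
    leaf 'G' → 'G'
  → '((P,T,Q,U),W,H,G)'
→ '(B,((P,T,Q,U),W,H,G))'
Final: (B,((P,T,Q,U),W,H,G));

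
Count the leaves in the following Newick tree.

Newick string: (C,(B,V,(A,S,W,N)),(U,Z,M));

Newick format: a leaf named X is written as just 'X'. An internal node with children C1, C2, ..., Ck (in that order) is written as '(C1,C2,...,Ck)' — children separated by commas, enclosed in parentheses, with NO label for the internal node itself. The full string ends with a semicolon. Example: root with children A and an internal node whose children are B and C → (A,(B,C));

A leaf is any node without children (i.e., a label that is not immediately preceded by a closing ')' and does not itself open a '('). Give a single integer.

Answer: 10

Derivation:
Newick: (C,(B,V,(A,S,W,N)),(U,Z,M));
Scan left-to-right; a leaf is any maximal label run not followed by '(':
  pos 1: leaf 'C' → count = 1
  pos 4: leaf 'B' → count = 2
  pos 6: leaf 'V' → count = 3
  pos 9: leaf 'A' → count = 4
  pos 11: leaf 'S' → count = 5
  pos 13: leaf 'W' → count = 6
  pos 15: leaf 'N' → count = 7
  pos 20: leaf 'U' → count = 8
  pos 22: leaf 'Z' → count = 9
  pos 24: leaf 'M' → count = 10
Total leaves: 10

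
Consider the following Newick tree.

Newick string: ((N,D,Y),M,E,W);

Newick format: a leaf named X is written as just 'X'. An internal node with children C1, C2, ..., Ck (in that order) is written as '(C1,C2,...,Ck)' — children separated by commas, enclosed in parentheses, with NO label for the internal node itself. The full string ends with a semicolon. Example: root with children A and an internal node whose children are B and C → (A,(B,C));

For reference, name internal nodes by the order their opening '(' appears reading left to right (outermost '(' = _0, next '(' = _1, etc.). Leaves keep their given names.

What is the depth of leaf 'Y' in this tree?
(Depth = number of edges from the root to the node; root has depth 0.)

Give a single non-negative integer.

Newick: ((N,D,Y),M,E,W);
Naming internals by '(' encounter order: outermost '(' = _0, next = _1, ...
Query node: Y
Path from root: _0 -> _1 -> Y
Depth of Y: 2 (number of edges from root)

Answer: 2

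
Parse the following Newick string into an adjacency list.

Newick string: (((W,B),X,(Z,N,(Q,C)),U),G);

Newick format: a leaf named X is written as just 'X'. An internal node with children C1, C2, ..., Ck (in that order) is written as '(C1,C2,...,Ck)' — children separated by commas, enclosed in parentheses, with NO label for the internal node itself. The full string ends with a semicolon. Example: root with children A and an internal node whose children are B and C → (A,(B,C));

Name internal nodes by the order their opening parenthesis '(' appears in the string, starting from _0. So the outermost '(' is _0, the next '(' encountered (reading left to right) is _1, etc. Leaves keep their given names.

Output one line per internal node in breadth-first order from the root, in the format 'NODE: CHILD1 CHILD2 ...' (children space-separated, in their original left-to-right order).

Input: (((W,B),X,(Z,N,(Q,C)),U),G);
Scanning left-to-right, naming '(' by encounter order:
  pos 0: '(' -> open internal node _0 (depth 1)
  pos 1: '(' -> open internal node _1 (depth 2)
  pos 2: '(' -> open internal node _2 (depth 3)
  pos 6: ')' -> close internal node _2 (now at depth 2)
  pos 10: '(' -> open internal node _3 (depth 3)
  pos 15: '(' -> open internal node _4 (depth 4)
  pos 19: ')' -> close internal node _4 (now at depth 3)
  pos 20: ')' -> close internal node _3 (now at depth 2)
  pos 23: ')' -> close internal node _1 (now at depth 1)
  pos 26: ')' -> close internal node _0 (now at depth 0)
Total internal nodes: 5
BFS adjacency from root:
  _0: _1 G
  _1: _2 X _3 U
  _2: W B
  _3: Z N _4
  _4: Q C

Answer: _0: _1 G
_1: _2 X _3 U
_2: W B
_3: Z N _4
_4: Q C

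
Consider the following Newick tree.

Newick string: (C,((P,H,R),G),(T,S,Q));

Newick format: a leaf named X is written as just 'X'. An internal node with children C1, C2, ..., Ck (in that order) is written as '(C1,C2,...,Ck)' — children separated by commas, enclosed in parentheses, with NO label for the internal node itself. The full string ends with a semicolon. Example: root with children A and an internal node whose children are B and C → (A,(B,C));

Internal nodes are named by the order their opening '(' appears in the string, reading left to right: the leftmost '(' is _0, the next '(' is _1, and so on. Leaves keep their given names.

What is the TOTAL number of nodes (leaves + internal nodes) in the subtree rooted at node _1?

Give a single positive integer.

Answer: 6

Derivation:
Newick: (C,((P,H,R),G),(T,S,Q));
Locate _1: it is the '(' at position 3 (the 2nd '(' reading left to right).
Query: subtree rooted at _1
_1: subtree_size = 1 + 5
  _2: subtree_size = 1 + 3
    P: subtree_size = 1 + 0
    H: subtree_size = 1 + 0
    R: subtree_size = 1 + 0
  G: subtree_size = 1 + 0
Total subtree size of _1: 6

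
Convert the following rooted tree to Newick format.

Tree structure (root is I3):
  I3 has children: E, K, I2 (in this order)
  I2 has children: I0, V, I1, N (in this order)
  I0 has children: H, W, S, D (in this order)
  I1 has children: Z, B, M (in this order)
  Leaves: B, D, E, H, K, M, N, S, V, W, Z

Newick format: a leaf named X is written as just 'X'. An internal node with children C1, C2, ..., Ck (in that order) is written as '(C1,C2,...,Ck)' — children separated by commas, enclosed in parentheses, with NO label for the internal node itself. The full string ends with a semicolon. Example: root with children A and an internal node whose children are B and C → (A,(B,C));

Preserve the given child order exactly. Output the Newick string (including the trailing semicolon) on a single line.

internal I3 with children ['E', 'K', 'I2']
  leaf 'E' → 'E'
  leaf 'K' → 'K'
  internal I2 with children ['I0', 'V', 'I1', 'N']
    internal I0 with children ['H', 'W', 'S', 'D']
      leaf 'H' → 'H'
      leaf 'W' → 'W'
      leaf 'S' → 'S'
      leaf 'D' → 'D'
    → '(H,W,S,D)'
    leaf 'V' → 'V'
    internal I1 with children ['Z', 'B', 'M']
      leaf 'Z' → 'Z'
      leaf 'B' → 'B'
      leaf 'M' → 'M'
    → '(Z,B,M)'
    leaf 'N' → 'N'
  → '((H,W,S,D),V,(Z,B,M),N)'
→ '(E,K,((H,W,S,D),V,(Z,B,M),N))'
Final: (E,K,((H,W,S,D),V,(Z,B,M),N));

Answer: (E,K,((H,W,S,D),V,(Z,B,M),N));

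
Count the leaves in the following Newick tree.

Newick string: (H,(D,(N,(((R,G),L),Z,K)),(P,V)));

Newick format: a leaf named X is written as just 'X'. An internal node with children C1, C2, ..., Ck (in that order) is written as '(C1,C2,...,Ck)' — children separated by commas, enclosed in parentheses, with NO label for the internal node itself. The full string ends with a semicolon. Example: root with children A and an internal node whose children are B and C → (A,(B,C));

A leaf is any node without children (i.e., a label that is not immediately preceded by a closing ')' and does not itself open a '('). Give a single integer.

Newick: (H,(D,(N,(((R,G),L),Z,K)),(P,V)));
Scan left-to-right; a leaf is any maximal label run not followed by '(':
  pos 1: leaf 'H' → count = 1
  pos 4: leaf 'D' → count = 2
  pos 7: leaf 'N' → count = 3
  pos 12: leaf 'R' → count = 4
  pos 14: leaf 'G' → count = 5
  pos 17: leaf 'L' → count = 6
  pos 20: leaf 'Z' → count = 7
  pos 22: leaf 'K' → count = 8
  pos 27: leaf 'P' → count = 9
  pos 29: leaf 'V' → count = 10
Total leaves: 10

Answer: 10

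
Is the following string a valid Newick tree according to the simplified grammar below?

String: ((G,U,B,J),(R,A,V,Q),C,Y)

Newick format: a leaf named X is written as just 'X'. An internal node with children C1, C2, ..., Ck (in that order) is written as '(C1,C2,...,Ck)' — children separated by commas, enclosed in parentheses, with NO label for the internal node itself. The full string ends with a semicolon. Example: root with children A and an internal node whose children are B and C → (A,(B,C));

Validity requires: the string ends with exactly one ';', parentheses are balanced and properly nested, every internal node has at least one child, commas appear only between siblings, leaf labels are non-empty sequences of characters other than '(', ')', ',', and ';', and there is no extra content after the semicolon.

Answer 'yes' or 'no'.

Input: ((G,U,B,J),(R,A,V,Q),C,Y)
Paren balance: 3 '(' vs 3 ')' OK
Ends with single ';': False
Full parse: FAILS (must end with ;)
Valid: False

Answer: no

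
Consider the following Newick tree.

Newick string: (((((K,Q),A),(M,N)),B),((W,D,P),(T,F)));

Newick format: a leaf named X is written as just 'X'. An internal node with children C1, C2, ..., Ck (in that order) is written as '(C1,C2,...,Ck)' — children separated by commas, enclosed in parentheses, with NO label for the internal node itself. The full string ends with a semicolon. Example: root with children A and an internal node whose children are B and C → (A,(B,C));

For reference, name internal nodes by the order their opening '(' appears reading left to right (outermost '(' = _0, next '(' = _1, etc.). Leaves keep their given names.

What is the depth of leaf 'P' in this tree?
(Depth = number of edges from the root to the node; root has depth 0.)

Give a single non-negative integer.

Newick: (((((K,Q),A),(M,N)),B),((W,D,P),(T,F)));
Naming internals by '(' encounter order: outermost '(' = _0, next = _1, ...
Query node: P
Path from root: _0 -> _6 -> _7 -> P
Depth of P: 3 (number of edges from root)

Answer: 3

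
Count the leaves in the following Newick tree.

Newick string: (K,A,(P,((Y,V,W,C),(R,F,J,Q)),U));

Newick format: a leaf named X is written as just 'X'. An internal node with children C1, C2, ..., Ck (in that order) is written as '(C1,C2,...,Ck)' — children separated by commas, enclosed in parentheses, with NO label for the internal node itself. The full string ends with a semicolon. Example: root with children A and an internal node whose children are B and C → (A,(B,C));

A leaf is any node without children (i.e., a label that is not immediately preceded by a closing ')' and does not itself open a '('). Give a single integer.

Answer: 12

Derivation:
Newick: (K,A,(P,((Y,V,W,C),(R,F,J,Q)),U));
Scan left-to-right; a leaf is any maximal label run not followed by '(':
  pos 1: leaf 'K' → count = 1
  pos 3: leaf 'A' → count = 2
  pos 6: leaf 'P' → count = 3
  pos 10: leaf 'Y' → count = 4
  pos 12: leaf 'V' → count = 5
  pos 14: leaf 'W' → count = 6
  pos 16: leaf 'C' → count = 7
  pos 20: leaf 'R' → count = 8
  pos 22: leaf 'F' → count = 9
  pos 24: leaf 'J' → count = 10
  pos 26: leaf 'Q' → count = 11
  pos 30: leaf 'U' → count = 12
Total leaves: 12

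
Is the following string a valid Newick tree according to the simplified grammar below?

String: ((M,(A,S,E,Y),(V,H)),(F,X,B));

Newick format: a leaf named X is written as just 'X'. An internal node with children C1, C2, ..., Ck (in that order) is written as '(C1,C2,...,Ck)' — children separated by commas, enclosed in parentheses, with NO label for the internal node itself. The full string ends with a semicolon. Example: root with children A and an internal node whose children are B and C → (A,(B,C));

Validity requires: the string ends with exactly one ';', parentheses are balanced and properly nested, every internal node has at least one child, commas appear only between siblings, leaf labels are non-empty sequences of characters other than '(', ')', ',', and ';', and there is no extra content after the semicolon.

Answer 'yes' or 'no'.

Answer: yes

Derivation:
Input: ((M,(A,S,E,Y),(V,H)),(F,X,B));
Paren balance: 5 '(' vs 5 ')' OK
Ends with single ';': True
Full parse: OK
Valid: True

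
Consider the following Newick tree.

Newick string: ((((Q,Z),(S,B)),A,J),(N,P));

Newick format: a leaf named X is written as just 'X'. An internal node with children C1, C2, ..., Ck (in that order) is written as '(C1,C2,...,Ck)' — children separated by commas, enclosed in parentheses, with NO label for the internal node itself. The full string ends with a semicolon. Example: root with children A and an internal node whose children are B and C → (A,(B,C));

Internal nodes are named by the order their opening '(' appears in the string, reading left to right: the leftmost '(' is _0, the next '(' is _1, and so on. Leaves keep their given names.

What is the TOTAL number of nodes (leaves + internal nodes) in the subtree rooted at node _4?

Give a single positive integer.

Answer: 3

Derivation:
Newick: ((((Q,Z),(S,B)),A,J),(N,P));
Locate _4: it is the '(' at position 9 (the 5th '(' reading left to right).
Query: subtree rooted at _4
_4: subtree_size = 1 + 2
  S: subtree_size = 1 + 0
  B: subtree_size = 1 + 0
Total subtree size of _4: 3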